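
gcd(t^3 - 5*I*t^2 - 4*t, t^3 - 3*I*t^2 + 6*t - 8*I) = t^2 - 5*I*t - 4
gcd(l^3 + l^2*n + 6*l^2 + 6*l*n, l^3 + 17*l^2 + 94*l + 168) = l + 6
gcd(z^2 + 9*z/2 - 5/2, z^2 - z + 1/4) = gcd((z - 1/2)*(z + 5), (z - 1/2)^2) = z - 1/2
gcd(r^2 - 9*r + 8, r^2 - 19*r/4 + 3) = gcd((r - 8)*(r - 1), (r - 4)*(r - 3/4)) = 1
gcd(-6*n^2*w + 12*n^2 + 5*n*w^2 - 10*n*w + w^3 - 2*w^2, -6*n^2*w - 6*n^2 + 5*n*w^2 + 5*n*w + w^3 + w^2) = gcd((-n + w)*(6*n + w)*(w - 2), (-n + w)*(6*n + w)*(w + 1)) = -6*n^2 + 5*n*w + w^2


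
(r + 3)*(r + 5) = r^2 + 8*r + 15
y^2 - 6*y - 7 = (y - 7)*(y + 1)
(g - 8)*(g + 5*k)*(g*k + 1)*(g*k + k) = g^4*k^2 + 5*g^3*k^3 - 7*g^3*k^2 + g^3*k - 35*g^2*k^3 - 3*g^2*k^2 - 7*g^2*k - 40*g*k^3 - 35*g*k^2 - 8*g*k - 40*k^2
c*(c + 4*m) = c^2 + 4*c*m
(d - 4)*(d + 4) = d^2 - 16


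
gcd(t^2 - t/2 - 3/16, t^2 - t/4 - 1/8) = t + 1/4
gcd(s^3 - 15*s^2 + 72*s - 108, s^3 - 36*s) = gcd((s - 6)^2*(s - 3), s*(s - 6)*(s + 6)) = s - 6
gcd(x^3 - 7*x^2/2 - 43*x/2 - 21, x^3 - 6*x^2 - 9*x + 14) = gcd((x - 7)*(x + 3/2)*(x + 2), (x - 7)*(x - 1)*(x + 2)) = x^2 - 5*x - 14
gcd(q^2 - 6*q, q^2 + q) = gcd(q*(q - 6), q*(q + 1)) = q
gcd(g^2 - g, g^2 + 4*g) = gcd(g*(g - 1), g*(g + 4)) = g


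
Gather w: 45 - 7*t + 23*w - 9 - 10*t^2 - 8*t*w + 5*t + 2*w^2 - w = -10*t^2 - 2*t + 2*w^2 + w*(22 - 8*t) + 36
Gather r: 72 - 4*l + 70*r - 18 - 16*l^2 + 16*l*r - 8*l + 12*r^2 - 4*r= -16*l^2 - 12*l + 12*r^2 + r*(16*l + 66) + 54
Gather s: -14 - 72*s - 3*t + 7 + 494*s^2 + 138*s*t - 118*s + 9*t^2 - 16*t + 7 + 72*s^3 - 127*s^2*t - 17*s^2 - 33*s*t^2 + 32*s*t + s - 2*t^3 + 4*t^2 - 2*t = 72*s^3 + s^2*(477 - 127*t) + s*(-33*t^2 + 170*t - 189) - 2*t^3 + 13*t^2 - 21*t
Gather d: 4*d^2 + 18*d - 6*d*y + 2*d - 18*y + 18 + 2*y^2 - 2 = 4*d^2 + d*(20 - 6*y) + 2*y^2 - 18*y + 16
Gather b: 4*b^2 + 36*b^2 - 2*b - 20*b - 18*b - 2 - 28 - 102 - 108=40*b^2 - 40*b - 240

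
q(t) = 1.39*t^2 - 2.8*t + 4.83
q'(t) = 2.78*t - 2.8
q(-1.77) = 14.14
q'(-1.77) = -7.72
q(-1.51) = 12.23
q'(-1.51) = -7.00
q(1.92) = 4.58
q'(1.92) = 2.54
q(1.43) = 3.67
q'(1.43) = 1.18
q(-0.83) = 8.11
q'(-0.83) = -5.11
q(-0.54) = 6.75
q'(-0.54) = -4.30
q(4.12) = 16.89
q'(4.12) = 8.65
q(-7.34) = 100.27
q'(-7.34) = -23.21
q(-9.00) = 142.62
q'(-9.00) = -27.82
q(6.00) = 38.07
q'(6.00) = 13.88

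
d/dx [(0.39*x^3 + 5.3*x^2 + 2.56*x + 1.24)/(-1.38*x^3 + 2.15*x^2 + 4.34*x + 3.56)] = (2.22044604925031e-16*x^5 + 8.1525*x^4 + 10.4508*x^3 + 26.7968*x^2 + 32.404*x + 3.732)/(1.9044*x^6 - 5.934*x^5 - 7.3559*x^4 + 8.8364*x^3 + 34.1436*x^2 + 30.9008*x + 12.6736)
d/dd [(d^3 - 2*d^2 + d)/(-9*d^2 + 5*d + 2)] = (-9*d^4 + 10*d^3 + 5*d^2 - 8*d + 2)/(81*d^4 - 90*d^3 - 11*d^2 + 20*d + 4)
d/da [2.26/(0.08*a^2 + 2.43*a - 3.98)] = (-0.3616*a - 5.4918)/(0.08*a^2 + 2.43*a - 3.98)^2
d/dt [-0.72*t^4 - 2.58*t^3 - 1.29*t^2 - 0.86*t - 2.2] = -2.88*t^3 - 7.74*t^2 - 2.58*t - 0.86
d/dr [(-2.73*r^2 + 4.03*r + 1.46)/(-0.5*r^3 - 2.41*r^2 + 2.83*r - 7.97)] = (-1.365*r^4 + 4.03*r^3 + 4.1764*r^2 + 50.5534*r - 36.2509)/(0.25*r^6 + 2.41*r^5 + 2.9781*r^4 - 5.6706*r^3 + 46.4243*r^2 - 45.1102*r + 63.5209)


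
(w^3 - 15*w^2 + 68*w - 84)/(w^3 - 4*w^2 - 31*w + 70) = (w - 6)/(w + 5)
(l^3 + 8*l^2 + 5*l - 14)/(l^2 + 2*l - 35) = (l^2 + l - 2)/(l - 5)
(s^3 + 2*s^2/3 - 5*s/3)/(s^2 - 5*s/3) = (3*s^2 + 2*s - 5)/(3*s - 5)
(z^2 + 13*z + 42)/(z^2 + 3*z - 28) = (z + 6)/(z - 4)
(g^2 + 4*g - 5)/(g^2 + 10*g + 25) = (g - 1)/(g + 5)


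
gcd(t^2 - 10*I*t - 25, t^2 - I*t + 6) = 1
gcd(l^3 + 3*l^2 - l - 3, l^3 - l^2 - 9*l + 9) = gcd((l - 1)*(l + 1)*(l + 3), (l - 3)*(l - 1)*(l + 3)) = l^2 + 2*l - 3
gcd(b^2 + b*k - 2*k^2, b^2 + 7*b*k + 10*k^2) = b + 2*k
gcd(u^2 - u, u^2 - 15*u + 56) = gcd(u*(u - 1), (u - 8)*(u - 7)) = 1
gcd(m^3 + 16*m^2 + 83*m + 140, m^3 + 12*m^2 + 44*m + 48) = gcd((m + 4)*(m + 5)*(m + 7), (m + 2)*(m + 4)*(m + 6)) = m + 4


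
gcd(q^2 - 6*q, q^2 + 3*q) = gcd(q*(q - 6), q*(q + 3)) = q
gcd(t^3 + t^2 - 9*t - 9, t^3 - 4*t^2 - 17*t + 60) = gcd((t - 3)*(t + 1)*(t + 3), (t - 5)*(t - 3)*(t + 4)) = t - 3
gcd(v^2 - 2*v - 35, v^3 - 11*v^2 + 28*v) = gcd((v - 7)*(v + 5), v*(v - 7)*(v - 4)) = v - 7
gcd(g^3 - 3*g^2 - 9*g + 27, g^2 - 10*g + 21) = g - 3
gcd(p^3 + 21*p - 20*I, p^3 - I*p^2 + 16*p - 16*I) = p^2 - 5*I*p - 4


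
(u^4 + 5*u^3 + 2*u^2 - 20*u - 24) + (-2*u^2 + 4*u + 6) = u^4 + 5*u^3 - 16*u - 18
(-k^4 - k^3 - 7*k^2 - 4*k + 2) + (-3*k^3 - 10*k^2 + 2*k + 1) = -k^4 - 4*k^3 - 17*k^2 - 2*k + 3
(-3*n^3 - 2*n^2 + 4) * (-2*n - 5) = 6*n^4 + 19*n^3 + 10*n^2 - 8*n - 20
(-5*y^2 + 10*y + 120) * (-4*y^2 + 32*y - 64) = 20*y^4 - 200*y^3 + 160*y^2 + 3200*y - 7680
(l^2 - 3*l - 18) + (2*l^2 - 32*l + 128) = 3*l^2 - 35*l + 110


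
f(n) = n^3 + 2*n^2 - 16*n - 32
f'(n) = 3*n^2 + 4*n - 16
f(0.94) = -44.44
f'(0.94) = -9.59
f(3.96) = -1.90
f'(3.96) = 46.88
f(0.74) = -42.34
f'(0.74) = -11.40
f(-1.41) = -8.27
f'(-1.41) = -15.68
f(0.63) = -41.04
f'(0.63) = -12.29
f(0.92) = -44.25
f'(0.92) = -9.78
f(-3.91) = 1.36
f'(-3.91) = 14.22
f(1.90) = -48.32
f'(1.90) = 2.43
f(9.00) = 715.00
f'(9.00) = 263.00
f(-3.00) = 7.00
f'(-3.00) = -1.00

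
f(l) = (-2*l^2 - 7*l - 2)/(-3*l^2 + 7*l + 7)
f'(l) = (-4*l - 7)/(-3*l^2 + 7*l + 7) + (6*l - 7)*(-2*l^2 - 7*l - 2)/(-3*l^2 + 7*l + 7)^2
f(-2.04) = -0.20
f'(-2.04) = -0.25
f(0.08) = -0.34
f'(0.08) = -0.68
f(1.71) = -1.94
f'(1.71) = -1.98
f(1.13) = -1.12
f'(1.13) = -1.02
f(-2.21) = -0.16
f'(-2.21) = -0.22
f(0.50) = -0.62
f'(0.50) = -0.67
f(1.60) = -1.74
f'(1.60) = -1.70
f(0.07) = -0.33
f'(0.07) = -0.68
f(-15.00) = 0.45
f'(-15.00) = -0.01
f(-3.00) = -0.02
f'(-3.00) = -0.14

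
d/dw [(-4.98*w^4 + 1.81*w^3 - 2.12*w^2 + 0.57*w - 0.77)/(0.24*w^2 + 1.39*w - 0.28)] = (-2.3904*w^5 - 20.3322*w^4 + 10.6094*w^3 - 4.604*w^2 + 1.5568*w + 0.9107)/(0.0576*w^4 + 0.6672*w^3 + 1.7977*w^2 - 0.7784*w + 0.0784)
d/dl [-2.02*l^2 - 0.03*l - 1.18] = -4.04*l - 0.03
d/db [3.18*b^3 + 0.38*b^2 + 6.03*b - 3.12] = 9.54*b^2 + 0.76*b + 6.03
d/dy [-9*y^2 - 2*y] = -18*y - 2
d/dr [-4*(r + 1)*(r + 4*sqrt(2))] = -8*r - 16*sqrt(2) - 4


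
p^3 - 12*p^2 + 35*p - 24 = (p - 8)*(p - 3)*(p - 1)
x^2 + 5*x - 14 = (x - 2)*(x + 7)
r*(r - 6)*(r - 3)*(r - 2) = r^4 - 11*r^3 + 36*r^2 - 36*r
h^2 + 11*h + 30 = (h + 5)*(h + 6)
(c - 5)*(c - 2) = c^2 - 7*c + 10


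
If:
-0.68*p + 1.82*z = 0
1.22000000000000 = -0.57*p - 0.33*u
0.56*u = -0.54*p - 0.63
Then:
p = -3.37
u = 2.13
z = -1.26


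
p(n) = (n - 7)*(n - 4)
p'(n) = 2*n - 11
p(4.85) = -1.83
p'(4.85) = -1.30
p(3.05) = 3.75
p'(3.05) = -4.90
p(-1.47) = 46.33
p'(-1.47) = -13.94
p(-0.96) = 39.48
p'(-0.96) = -12.92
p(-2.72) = 65.32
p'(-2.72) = -16.44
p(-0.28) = 31.16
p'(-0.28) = -11.56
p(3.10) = 3.51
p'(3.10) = -4.80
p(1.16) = 16.59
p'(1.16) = -8.68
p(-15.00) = 418.00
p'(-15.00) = -41.00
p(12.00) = 40.00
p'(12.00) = 13.00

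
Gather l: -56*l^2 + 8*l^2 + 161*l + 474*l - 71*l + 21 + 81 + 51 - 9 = -48*l^2 + 564*l + 144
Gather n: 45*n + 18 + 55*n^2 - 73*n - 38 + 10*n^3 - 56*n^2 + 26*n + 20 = 10*n^3 - n^2 - 2*n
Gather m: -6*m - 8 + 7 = -6*m - 1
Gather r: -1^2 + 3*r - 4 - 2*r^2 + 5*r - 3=-2*r^2 + 8*r - 8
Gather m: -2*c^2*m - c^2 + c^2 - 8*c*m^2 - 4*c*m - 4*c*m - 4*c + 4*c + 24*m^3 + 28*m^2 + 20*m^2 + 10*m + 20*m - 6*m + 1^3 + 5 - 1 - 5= 24*m^3 + m^2*(48 - 8*c) + m*(-2*c^2 - 8*c + 24)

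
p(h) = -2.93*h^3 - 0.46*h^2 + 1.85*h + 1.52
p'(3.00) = -80.02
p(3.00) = -76.18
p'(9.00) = -718.42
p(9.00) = -2155.06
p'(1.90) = -31.63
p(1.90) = -16.72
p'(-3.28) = -89.70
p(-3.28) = 93.90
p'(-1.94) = -29.45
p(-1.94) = 17.59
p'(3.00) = -80.02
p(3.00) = -76.18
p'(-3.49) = -102.00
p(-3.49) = 114.01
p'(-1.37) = -13.39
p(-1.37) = 5.66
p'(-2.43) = -47.82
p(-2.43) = 36.35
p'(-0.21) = 1.66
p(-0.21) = 1.14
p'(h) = -8.79*h^2 - 0.92*h + 1.85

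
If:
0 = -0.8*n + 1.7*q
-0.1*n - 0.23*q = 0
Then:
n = 0.00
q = 0.00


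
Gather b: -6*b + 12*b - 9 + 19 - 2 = 6*b + 8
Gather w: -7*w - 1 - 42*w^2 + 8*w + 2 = -42*w^2 + w + 1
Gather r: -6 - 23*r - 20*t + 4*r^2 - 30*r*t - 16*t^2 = 4*r^2 + r*(-30*t - 23) - 16*t^2 - 20*t - 6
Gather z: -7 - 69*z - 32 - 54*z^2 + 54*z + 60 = -54*z^2 - 15*z + 21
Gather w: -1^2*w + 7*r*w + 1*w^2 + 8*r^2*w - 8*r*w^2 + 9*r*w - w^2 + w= -8*r*w^2 + w*(8*r^2 + 16*r)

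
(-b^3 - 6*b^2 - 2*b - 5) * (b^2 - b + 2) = -b^5 - 5*b^4 + 2*b^3 - 15*b^2 + b - 10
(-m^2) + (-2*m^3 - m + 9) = -2*m^3 - m^2 - m + 9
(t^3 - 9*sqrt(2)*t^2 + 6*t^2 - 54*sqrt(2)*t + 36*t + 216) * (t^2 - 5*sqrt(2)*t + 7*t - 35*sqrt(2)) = t^5 - 14*sqrt(2)*t^4 + 13*t^4 - 182*sqrt(2)*t^3 + 168*t^3 - 768*sqrt(2)*t^2 + 1638*t^2 - 2340*sqrt(2)*t + 5292*t - 7560*sqrt(2)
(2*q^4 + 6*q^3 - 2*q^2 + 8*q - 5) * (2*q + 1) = 4*q^5 + 14*q^4 + 2*q^3 + 14*q^2 - 2*q - 5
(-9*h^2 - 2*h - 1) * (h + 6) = -9*h^3 - 56*h^2 - 13*h - 6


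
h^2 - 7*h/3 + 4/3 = (h - 4/3)*(h - 1)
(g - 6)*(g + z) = g^2 + g*z - 6*g - 6*z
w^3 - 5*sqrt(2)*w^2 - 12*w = w*(w - 6*sqrt(2))*(w + sqrt(2))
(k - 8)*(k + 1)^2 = k^3 - 6*k^2 - 15*k - 8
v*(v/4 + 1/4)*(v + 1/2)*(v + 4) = v^4/4 + 11*v^3/8 + 13*v^2/8 + v/2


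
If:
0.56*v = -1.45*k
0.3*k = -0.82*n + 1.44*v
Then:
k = -0.386206896551724*v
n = 1.89739276703112*v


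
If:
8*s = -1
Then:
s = -1/8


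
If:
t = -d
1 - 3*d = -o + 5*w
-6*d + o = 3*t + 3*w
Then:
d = -t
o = 3/2 - 3*t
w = 1/2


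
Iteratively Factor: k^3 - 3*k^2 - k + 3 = (k - 3)*(k^2 - 1) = (k - 3)*(k + 1)*(k - 1)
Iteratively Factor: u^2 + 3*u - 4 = (u - 1)*(u + 4)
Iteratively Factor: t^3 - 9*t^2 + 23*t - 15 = (t - 1)*(t^2 - 8*t + 15) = (t - 3)*(t - 1)*(t - 5)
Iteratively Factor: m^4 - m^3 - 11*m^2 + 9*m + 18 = (m - 3)*(m^3 + 2*m^2 - 5*m - 6) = (m - 3)*(m + 1)*(m^2 + m - 6) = (m - 3)*(m + 1)*(m + 3)*(m - 2)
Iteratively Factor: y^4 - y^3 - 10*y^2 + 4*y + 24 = (y + 2)*(y^3 - 3*y^2 - 4*y + 12) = (y - 2)*(y + 2)*(y^2 - y - 6) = (y - 3)*(y - 2)*(y + 2)*(y + 2)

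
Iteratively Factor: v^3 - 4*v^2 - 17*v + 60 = (v + 4)*(v^2 - 8*v + 15) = (v - 3)*(v + 4)*(v - 5)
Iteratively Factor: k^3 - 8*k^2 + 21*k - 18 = (k - 2)*(k^2 - 6*k + 9) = (k - 3)*(k - 2)*(k - 3)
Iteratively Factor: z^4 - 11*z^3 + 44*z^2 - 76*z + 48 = (z - 2)*(z^3 - 9*z^2 + 26*z - 24) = (z - 2)^2*(z^2 - 7*z + 12) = (z - 3)*(z - 2)^2*(z - 4)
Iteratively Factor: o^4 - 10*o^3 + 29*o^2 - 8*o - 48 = (o - 3)*(o^3 - 7*o^2 + 8*o + 16) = (o - 4)*(o - 3)*(o^2 - 3*o - 4) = (o - 4)*(o - 3)*(o + 1)*(o - 4)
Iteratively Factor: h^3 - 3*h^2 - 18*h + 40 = (h + 4)*(h^2 - 7*h + 10) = (h - 5)*(h + 4)*(h - 2)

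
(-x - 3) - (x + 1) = -2*x - 4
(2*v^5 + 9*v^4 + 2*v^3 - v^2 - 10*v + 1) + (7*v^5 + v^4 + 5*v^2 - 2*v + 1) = 9*v^5 + 10*v^4 + 2*v^3 + 4*v^2 - 12*v + 2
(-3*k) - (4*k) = -7*k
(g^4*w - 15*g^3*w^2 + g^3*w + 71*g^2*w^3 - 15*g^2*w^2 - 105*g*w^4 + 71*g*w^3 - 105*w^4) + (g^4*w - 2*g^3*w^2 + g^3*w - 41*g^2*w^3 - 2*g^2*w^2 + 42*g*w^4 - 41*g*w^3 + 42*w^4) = 2*g^4*w - 17*g^3*w^2 + 2*g^3*w + 30*g^2*w^3 - 17*g^2*w^2 - 63*g*w^4 + 30*g*w^3 - 63*w^4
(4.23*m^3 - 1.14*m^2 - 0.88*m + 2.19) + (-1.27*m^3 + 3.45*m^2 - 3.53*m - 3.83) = 2.96*m^3 + 2.31*m^2 - 4.41*m - 1.64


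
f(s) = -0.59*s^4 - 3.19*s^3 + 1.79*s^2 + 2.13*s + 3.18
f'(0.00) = 2.13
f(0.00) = 3.18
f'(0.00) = 2.13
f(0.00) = 3.18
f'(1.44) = -19.61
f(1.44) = -2.10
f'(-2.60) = -30.39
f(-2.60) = 38.85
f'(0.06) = 2.31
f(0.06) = 3.31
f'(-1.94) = -23.60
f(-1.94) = 20.72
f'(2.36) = -73.74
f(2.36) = -42.06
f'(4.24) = -334.63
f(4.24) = -389.45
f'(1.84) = -38.38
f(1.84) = -13.48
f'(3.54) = -209.82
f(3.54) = -201.02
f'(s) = -2.36*s^3 - 9.57*s^2 + 3.58*s + 2.13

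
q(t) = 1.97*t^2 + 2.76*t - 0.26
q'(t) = 3.94*t + 2.76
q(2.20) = 15.35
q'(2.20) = 11.43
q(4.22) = 46.47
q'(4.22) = 19.39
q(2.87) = 23.89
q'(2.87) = 14.07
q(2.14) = 14.67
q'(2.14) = 11.19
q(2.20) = 15.35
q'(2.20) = 11.43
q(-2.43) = 4.67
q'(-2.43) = -6.81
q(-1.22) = -0.70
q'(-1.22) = -2.05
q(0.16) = 0.23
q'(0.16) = 3.39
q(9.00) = 184.15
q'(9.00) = 38.22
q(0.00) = -0.26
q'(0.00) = 2.76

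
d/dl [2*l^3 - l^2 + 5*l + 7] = 6*l^2 - 2*l + 5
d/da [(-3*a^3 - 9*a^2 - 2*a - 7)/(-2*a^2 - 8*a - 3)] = (6*a^4 + 48*a^3 + 95*a^2 + 26*a - 50)/(4*a^4 + 32*a^3 + 76*a^2 + 48*a + 9)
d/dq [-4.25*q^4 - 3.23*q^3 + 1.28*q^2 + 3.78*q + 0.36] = -17.0*q^3 - 9.69*q^2 + 2.56*q + 3.78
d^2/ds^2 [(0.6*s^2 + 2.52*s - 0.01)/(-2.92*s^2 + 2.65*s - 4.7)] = (7.105427357601e-15*s^4 - 52.258656*s^3 + 49.917984*s^2 + 207.0426*s - 89.41523)/(24.897088*s^6 - 67.78488*s^5 + 181.73934*s^4 - 236.821225*s^3 + 292.52565*s^2 - 175.6155*s + 103.823)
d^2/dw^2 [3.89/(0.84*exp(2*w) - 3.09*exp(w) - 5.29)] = ((12.0201 - 13.0704*exp(w))*(-0.84*exp(2*w) + 3.09*exp(w) + 5.29) - 3.89*(1.68*exp(w) - 3.09)*(3.36*exp(w) - 6.18)*exp(w))*exp(w)/(-0.84*exp(2*w) + 3.09*exp(w) + 5.29)^3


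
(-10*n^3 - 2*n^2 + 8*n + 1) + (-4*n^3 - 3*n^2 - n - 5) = -14*n^3 - 5*n^2 + 7*n - 4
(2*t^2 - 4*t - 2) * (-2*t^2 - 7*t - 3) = -4*t^4 - 6*t^3 + 26*t^2 + 26*t + 6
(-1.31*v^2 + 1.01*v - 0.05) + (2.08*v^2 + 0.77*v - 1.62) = 0.77*v^2 + 1.78*v - 1.67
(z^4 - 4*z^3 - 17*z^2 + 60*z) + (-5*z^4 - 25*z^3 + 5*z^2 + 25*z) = -4*z^4 - 29*z^3 - 12*z^2 + 85*z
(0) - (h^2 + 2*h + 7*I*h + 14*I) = -h^2 - 2*h - 7*I*h - 14*I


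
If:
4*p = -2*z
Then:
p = -z/2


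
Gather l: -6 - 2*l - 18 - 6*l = -8*l - 24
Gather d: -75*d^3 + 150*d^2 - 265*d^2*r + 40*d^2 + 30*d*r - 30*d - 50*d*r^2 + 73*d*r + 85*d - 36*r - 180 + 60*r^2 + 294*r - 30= -75*d^3 + d^2*(190 - 265*r) + d*(-50*r^2 + 103*r + 55) + 60*r^2 + 258*r - 210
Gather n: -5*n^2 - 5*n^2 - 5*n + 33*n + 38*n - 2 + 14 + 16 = -10*n^2 + 66*n + 28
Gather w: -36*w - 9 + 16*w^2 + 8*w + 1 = 16*w^2 - 28*w - 8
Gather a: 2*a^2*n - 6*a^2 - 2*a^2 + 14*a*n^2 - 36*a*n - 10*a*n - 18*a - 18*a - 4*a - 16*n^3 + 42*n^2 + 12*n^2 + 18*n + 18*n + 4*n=a^2*(2*n - 8) + a*(14*n^2 - 46*n - 40) - 16*n^3 + 54*n^2 + 40*n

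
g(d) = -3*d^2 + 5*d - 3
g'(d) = 5 - 6*d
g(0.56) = -1.14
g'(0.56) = 1.64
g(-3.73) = -63.39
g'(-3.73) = 27.38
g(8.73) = -187.99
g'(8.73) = -47.38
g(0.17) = -2.24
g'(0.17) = 3.98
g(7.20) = -122.52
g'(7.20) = -38.20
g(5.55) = -67.66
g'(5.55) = -28.30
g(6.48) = -96.57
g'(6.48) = -33.88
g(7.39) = -129.89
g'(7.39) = -39.34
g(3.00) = -15.00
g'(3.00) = -13.00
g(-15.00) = -753.00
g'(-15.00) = 95.00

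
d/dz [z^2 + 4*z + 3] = 2*z + 4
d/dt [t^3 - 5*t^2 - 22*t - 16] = 3*t^2 - 10*t - 22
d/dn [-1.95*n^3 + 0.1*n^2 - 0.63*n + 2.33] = -5.85*n^2 + 0.2*n - 0.63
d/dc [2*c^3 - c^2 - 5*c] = 6*c^2 - 2*c - 5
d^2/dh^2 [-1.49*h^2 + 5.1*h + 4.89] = -2.98000000000000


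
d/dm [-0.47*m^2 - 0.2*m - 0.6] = -0.94*m - 0.2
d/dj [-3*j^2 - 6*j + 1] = -6*j - 6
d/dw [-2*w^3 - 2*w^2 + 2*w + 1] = -6*w^2 - 4*w + 2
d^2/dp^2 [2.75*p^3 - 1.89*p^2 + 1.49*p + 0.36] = 16.5*p - 3.78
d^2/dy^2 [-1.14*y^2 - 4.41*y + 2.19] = -2.28000000000000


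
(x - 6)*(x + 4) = x^2 - 2*x - 24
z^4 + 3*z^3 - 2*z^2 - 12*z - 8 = (z - 2)*(z + 1)*(z + 2)^2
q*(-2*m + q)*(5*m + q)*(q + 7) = -10*m^2*q^2 - 70*m^2*q + 3*m*q^3 + 21*m*q^2 + q^4 + 7*q^3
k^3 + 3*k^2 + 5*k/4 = k*(k + 1/2)*(k + 5/2)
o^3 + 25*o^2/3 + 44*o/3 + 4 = (o + 1/3)*(o + 2)*(o + 6)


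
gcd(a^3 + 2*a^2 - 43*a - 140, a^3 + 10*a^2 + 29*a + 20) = a^2 + 9*a + 20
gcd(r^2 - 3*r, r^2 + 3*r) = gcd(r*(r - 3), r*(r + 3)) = r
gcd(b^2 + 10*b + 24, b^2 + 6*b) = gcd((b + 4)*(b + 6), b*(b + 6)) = b + 6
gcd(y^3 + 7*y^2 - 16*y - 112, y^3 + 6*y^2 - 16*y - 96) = y^2 - 16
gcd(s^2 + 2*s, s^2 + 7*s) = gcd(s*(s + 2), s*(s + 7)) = s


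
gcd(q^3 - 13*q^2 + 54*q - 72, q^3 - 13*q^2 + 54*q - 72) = q^3 - 13*q^2 + 54*q - 72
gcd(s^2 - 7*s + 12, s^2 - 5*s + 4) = s - 4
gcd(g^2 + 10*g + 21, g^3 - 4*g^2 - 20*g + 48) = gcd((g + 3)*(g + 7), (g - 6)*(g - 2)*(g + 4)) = 1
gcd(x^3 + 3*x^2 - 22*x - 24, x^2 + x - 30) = x + 6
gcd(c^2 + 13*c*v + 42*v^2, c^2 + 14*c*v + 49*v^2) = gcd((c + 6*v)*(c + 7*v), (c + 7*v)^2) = c + 7*v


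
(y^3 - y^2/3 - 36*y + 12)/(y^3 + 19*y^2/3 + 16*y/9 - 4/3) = 3*(y - 6)/(3*y + 2)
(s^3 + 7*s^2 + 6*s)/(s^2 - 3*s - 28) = s*(s^2 + 7*s + 6)/(s^2 - 3*s - 28)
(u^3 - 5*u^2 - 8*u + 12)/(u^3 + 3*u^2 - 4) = (u - 6)/(u + 2)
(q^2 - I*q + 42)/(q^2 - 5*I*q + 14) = (q + 6*I)/(q + 2*I)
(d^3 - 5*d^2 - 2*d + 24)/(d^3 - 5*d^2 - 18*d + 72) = (d^2 - 2*d - 8)/(d^2 - 2*d - 24)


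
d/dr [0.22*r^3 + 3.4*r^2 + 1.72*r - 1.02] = 0.66*r^2 + 6.8*r + 1.72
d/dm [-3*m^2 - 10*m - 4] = -6*m - 10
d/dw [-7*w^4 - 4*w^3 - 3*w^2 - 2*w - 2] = -28*w^3 - 12*w^2 - 6*w - 2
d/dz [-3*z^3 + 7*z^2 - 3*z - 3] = -9*z^2 + 14*z - 3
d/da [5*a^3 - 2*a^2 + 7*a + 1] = 15*a^2 - 4*a + 7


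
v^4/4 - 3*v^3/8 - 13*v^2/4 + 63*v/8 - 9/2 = (v/4 + 1)*(v - 3)*(v - 3/2)*(v - 1)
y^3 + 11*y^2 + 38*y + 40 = (y + 2)*(y + 4)*(y + 5)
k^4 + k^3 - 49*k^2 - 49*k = k*(k - 7)*(k + 1)*(k + 7)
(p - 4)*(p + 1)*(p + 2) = p^3 - p^2 - 10*p - 8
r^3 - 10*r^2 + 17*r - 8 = (r - 8)*(r - 1)^2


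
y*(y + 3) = y^2 + 3*y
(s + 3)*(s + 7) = s^2 + 10*s + 21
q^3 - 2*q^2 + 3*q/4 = q*(q - 3/2)*(q - 1/2)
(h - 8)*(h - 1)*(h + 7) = h^3 - 2*h^2 - 55*h + 56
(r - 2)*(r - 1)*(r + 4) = r^3 + r^2 - 10*r + 8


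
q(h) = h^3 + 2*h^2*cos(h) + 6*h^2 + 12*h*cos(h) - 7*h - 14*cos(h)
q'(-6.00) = 21.39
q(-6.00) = 28.56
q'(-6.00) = 21.39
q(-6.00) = 28.56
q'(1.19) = 14.87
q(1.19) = 3.01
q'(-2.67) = -33.27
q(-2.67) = 70.74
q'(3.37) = 53.82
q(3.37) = 34.95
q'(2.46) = 6.31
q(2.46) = 12.53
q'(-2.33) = -43.08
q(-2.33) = 57.64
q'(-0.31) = -5.53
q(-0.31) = -13.98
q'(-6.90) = 39.39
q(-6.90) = 4.16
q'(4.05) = 126.61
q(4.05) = 95.04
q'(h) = -2*h^2*sin(h) + 3*h^2 - 12*h*sin(h) + 4*h*cos(h) + 12*h + 14*sin(h) + 12*cos(h) - 7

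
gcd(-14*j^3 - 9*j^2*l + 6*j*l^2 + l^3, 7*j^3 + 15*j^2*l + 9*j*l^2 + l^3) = 7*j^2 + 8*j*l + l^2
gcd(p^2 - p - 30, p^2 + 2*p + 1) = 1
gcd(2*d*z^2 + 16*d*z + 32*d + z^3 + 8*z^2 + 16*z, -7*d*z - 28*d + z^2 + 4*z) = z + 4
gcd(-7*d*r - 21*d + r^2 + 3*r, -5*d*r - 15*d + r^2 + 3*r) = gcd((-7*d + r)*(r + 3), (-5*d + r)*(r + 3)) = r + 3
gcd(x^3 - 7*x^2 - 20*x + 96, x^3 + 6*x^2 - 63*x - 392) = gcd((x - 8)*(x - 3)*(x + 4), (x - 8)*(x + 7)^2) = x - 8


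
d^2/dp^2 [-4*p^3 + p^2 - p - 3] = 2 - 24*p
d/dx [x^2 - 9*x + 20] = 2*x - 9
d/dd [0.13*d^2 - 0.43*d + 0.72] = 0.26*d - 0.43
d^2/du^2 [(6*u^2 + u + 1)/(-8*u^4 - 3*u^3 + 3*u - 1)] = 2*(-1152*u^8 - 816*u^7 - 886*u^6 - 1251*u^5 + 288*u^4 + 245*u^3 + 93*u^2 + 9*u - 18)/(512*u^12 + 576*u^11 + 216*u^10 - 549*u^9 - 240*u^8 + 63*u^7 + 243*u^6 - 63*u^5 - 30*u^4 - 18*u^3 + 27*u^2 - 9*u + 1)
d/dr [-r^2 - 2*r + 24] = -2*r - 2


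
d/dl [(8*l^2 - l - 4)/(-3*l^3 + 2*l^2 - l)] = 2*(12*l^4 - 3*l^3 - 21*l^2 + 8*l - 2)/(l^2*(9*l^4 - 12*l^3 + 10*l^2 - 4*l + 1))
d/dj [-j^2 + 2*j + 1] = 2 - 2*j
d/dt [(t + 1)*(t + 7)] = 2*t + 8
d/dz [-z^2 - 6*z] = -2*z - 6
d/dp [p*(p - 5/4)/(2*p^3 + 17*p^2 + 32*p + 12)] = (-8*p^4 + 20*p^3 + 213*p^2 + 96*p - 60)/(4*(4*p^6 + 68*p^5 + 417*p^4 + 1136*p^3 + 1432*p^2 + 768*p + 144))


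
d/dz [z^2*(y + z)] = z*(2*y + 3*z)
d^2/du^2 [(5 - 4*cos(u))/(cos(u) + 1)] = 9*(sin(u)^2 + cos(u) + 1)/(cos(u) + 1)^3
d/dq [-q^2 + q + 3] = 1 - 2*q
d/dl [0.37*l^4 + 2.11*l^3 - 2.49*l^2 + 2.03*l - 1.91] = 1.48*l^3 + 6.33*l^2 - 4.98*l + 2.03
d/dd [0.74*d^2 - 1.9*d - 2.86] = 1.48*d - 1.9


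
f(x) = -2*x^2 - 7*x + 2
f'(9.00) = -43.00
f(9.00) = -223.00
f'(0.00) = -7.00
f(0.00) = 2.00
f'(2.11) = -15.44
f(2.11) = -21.67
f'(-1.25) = -2.00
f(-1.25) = 7.62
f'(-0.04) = -6.84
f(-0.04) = 2.28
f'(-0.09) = -6.64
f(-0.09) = 2.61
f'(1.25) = -12.00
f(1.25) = -9.88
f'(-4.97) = 12.88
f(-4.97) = -12.61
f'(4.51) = -25.04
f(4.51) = -70.25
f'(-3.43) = 6.72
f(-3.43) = 2.48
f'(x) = -4*x - 7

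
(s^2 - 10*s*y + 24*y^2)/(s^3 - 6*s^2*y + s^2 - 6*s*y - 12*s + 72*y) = (s - 4*y)/(s^2 + s - 12)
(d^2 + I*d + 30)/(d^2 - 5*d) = (d^2 + I*d + 30)/(d*(d - 5))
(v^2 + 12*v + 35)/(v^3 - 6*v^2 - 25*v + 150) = (v + 7)/(v^2 - 11*v + 30)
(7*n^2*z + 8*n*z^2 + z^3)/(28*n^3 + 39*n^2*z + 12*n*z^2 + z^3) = z/(4*n + z)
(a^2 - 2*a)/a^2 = (a - 2)/a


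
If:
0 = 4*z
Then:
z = 0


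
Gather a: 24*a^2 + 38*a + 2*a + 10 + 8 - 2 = 24*a^2 + 40*a + 16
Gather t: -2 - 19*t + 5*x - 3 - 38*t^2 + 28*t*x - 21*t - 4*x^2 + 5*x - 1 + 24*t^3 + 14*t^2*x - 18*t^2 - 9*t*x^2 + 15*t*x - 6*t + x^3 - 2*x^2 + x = 24*t^3 + t^2*(14*x - 56) + t*(-9*x^2 + 43*x - 46) + x^3 - 6*x^2 + 11*x - 6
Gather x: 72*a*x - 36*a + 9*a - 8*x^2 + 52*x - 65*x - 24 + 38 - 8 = -27*a - 8*x^2 + x*(72*a - 13) + 6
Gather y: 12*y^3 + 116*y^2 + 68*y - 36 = 12*y^3 + 116*y^2 + 68*y - 36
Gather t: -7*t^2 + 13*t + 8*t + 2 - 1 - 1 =-7*t^2 + 21*t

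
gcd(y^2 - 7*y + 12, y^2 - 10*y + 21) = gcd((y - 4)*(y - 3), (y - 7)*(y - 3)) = y - 3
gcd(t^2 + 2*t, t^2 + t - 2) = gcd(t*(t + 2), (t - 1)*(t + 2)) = t + 2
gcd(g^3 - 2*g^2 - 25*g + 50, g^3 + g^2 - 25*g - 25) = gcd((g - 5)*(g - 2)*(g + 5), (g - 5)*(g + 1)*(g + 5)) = g^2 - 25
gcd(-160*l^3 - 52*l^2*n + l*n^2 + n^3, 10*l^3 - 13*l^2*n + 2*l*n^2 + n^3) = 5*l + n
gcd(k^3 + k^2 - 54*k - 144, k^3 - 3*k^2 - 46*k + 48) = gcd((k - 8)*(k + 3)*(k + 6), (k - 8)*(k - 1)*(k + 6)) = k^2 - 2*k - 48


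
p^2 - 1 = (p - 1)*(p + 1)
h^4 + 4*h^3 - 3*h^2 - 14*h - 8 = (h - 2)*(h + 1)^2*(h + 4)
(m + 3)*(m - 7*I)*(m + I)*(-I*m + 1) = -I*m^4 - 5*m^3 - 3*I*m^3 - 15*m^2 - 13*I*m^2 + 7*m - 39*I*m + 21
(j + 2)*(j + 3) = j^2 + 5*j + 6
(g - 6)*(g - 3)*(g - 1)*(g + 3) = g^4 - 7*g^3 - 3*g^2 + 63*g - 54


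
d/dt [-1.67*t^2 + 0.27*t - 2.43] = 0.27 - 3.34*t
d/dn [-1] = 0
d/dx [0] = 0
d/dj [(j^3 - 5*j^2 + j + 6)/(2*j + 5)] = (4*j^3 + 5*j^2 - 50*j - 7)/(4*j^2 + 20*j + 25)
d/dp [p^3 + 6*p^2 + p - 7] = 3*p^2 + 12*p + 1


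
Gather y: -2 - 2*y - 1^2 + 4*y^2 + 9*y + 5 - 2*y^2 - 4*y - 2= 2*y^2 + 3*y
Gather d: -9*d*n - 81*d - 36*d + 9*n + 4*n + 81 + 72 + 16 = d*(-9*n - 117) + 13*n + 169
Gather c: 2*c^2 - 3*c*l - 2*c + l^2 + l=2*c^2 + c*(-3*l - 2) + l^2 + l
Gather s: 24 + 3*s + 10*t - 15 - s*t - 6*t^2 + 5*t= s*(3 - t) - 6*t^2 + 15*t + 9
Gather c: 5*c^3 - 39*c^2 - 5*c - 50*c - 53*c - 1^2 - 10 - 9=5*c^3 - 39*c^2 - 108*c - 20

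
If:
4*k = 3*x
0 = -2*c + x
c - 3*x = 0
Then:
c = 0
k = 0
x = 0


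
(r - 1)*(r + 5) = r^2 + 4*r - 5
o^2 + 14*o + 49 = (o + 7)^2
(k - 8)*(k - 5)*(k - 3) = k^3 - 16*k^2 + 79*k - 120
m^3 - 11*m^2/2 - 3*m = m*(m - 6)*(m + 1/2)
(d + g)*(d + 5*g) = d^2 + 6*d*g + 5*g^2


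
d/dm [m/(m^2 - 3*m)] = -1/(m - 3)^2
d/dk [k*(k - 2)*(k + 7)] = 3*k^2 + 10*k - 14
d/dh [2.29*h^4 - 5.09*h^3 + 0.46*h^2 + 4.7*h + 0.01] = 9.16*h^3 - 15.27*h^2 + 0.92*h + 4.7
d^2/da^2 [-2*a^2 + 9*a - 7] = -4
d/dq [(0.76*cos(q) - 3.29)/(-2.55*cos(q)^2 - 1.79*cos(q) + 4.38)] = (-1.938*cos(q)^2 + 16.779*cos(q) + 2.5603)*sin(q)/(6.5025*cos(q)^4 + 9.129*cos(q)^3 - 19.1339*cos(q)^2 - 15.6804*cos(q) + 19.1844)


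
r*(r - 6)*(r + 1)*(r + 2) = r^4 - 3*r^3 - 16*r^2 - 12*r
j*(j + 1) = j^2 + j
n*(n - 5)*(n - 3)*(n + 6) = n^4 - 2*n^3 - 33*n^2 + 90*n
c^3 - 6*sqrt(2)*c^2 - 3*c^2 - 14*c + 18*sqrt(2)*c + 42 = (c - 3)*(c - 7*sqrt(2))*(c + sqrt(2))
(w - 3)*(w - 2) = w^2 - 5*w + 6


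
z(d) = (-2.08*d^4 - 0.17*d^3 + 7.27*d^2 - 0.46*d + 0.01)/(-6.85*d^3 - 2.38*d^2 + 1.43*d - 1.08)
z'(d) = (20.55*d^2 + 4.76*d - 1.43)*(-2.08*d^4 - 0.17*d^3 + 7.27*d^2 - 0.46*d + 0.01)/(-6.85*d^3 - 2.38*d^2 + 1.43*d - 1.08)^2 + (-8.32*d^3 - 0.51*d^2 + 14.54*d - 0.46)/(-6.85*d^3 - 2.38*d^2 + 1.43*d - 1.08) = (14.248*d^6 + 9.9008*d^5 + 41.2809*d^4 + 2.19740000000001*d^3 + 10.0576*d^2 - 15.6556*d + 0.4825)/(46.9225*d^6 + 32.606*d^5 - 13.9266*d^4 + 7.9892*d^3 + 7.1857*d^2 - 3.0888*d + 1.1664)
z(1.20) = -0.36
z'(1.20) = 0.71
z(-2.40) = -0.31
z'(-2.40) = 0.58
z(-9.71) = -2.93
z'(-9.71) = 0.31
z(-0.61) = -2.14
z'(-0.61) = 11.47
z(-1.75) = 0.17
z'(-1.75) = 1.02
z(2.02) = 0.11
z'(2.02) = 0.49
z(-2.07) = -0.10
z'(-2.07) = 0.72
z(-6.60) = -1.93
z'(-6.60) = 0.33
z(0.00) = -0.01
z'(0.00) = 0.41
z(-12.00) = -3.64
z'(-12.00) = 0.31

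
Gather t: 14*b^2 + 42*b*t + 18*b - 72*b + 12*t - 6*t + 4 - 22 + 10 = 14*b^2 - 54*b + t*(42*b + 6) - 8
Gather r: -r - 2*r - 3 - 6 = -3*r - 9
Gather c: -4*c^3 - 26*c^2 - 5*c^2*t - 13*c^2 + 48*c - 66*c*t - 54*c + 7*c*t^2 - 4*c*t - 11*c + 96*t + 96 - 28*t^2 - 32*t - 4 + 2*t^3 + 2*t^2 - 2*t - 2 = -4*c^3 + c^2*(-5*t - 39) + c*(7*t^2 - 70*t - 17) + 2*t^3 - 26*t^2 + 62*t + 90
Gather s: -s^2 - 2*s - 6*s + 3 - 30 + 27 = -s^2 - 8*s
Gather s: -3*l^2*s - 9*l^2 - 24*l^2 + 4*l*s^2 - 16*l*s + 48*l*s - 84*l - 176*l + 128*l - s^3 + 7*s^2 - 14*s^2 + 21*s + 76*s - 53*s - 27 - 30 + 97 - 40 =-33*l^2 - 132*l - s^3 + s^2*(4*l - 7) + s*(-3*l^2 + 32*l + 44)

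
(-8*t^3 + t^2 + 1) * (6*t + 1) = -48*t^4 - 2*t^3 + t^2 + 6*t + 1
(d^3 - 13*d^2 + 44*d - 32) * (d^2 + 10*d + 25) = d^5 - 3*d^4 - 61*d^3 + 83*d^2 + 780*d - 800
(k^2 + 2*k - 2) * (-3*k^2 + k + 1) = -3*k^4 - 5*k^3 + 9*k^2 - 2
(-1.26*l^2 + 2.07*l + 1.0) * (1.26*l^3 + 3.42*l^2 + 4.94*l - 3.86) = -1.5876*l^5 - 1.701*l^4 + 2.115*l^3 + 18.5094*l^2 - 3.0502*l - 3.86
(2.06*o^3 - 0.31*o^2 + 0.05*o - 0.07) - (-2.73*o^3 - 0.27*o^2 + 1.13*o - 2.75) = 4.79*o^3 - 0.04*o^2 - 1.08*o + 2.68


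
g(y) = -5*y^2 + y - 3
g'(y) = 1 - 10*y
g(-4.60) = -113.40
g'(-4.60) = 47.00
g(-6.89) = -247.25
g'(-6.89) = 69.90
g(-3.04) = -52.25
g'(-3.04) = 31.40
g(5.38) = -142.34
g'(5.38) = -52.80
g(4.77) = -111.99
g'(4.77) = -46.70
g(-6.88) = -246.55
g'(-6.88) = 69.80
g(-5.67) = -169.41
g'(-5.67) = 57.70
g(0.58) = -4.10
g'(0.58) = -4.80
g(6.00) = -177.00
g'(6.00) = -59.00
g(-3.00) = -51.00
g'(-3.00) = 31.00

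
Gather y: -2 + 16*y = 16*y - 2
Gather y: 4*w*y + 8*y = y*(4*w + 8)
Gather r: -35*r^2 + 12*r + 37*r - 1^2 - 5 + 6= -35*r^2 + 49*r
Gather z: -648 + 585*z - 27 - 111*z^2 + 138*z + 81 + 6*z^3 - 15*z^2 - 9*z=6*z^3 - 126*z^2 + 714*z - 594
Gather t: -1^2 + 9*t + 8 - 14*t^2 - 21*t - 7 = -14*t^2 - 12*t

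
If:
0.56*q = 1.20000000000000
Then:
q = 2.14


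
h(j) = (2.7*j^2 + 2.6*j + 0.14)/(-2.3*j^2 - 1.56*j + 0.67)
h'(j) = (4.6*j + 1.56)*(2.7*j^2 + 2.6*j + 0.14)/(-2.3*j^2 - 1.56*j + 0.67)^2 + (5.4*j + 2.6)/(-2.3*j^2 - 1.56*j + 0.67)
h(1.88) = -1.40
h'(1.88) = 0.15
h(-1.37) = -1.09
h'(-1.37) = -0.25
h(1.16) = -1.60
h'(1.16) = 0.52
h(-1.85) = -1.06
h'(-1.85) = 0.01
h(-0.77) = -0.51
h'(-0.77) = -1.06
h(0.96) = -1.74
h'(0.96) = 0.88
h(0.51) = -3.00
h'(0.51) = 8.77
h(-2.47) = -1.07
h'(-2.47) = 0.02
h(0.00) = 0.21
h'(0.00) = 4.37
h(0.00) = 0.21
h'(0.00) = 4.37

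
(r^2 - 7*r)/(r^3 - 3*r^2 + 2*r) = (r - 7)/(r^2 - 3*r + 2)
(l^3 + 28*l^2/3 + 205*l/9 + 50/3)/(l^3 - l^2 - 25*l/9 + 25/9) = (3*l^2 + 23*l + 30)/(3*l^2 - 8*l + 5)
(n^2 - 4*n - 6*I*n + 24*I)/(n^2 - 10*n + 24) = (n - 6*I)/(n - 6)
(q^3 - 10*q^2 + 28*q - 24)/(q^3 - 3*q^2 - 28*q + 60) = (q - 2)/(q + 5)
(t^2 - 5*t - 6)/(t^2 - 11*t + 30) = (t + 1)/(t - 5)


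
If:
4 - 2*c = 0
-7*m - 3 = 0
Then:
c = 2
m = -3/7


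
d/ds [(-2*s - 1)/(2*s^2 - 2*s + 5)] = 4*(s^2 + s - 3)/(4*s^4 - 8*s^3 + 24*s^2 - 20*s + 25)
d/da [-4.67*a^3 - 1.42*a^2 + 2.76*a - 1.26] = -14.01*a^2 - 2.84*a + 2.76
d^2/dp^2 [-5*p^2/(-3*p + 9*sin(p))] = (-5*p^3*sin(p) + 15*p^2*cos(2*p)/2 + 45*p^2/2 - 30*p*sin(2*p) - 15*cos(2*p) + 15)/(p - 3*sin(p))^3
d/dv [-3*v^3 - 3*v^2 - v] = -9*v^2 - 6*v - 1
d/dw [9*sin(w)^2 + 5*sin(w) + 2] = (18*sin(w) + 5)*cos(w)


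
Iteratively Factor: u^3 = (u)*(u^2) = u^2*(u)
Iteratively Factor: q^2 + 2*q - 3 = (q - 1)*(q + 3)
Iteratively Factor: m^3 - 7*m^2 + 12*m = (m)*(m^2 - 7*m + 12) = m*(m - 4)*(m - 3)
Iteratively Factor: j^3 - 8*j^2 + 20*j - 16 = (j - 4)*(j^2 - 4*j + 4) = (j - 4)*(j - 2)*(j - 2)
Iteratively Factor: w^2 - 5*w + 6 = (w - 2)*(w - 3)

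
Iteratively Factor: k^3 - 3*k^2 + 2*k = (k - 2)*(k^2 - k) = k*(k - 2)*(k - 1)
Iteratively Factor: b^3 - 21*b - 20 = (b + 4)*(b^2 - 4*b - 5) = (b + 1)*(b + 4)*(b - 5)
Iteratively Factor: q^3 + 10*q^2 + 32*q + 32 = (q + 4)*(q^2 + 6*q + 8) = (q + 2)*(q + 4)*(q + 4)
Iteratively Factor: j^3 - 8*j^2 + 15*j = (j - 3)*(j^2 - 5*j) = (j - 5)*(j - 3)*(j)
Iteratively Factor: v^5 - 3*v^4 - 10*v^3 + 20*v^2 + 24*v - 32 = (v - 2)*(v^4 - v^3 - 12*v^2 - 4*v + 16) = (v - 2)*(v - 1)*(v^3 - 12*v - 16) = (v - 2)*(v - 1)*(v + 2)*(v^2 - 2*v - 8) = (v - 2)*(v - 1)*(v + 2)^2*(v - 4)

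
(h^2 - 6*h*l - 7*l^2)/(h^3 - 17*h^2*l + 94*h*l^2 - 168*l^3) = (h + l)/(h^2 - 10*h*l + 24*l^2)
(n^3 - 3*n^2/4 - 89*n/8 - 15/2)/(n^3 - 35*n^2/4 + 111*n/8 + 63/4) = (2*n^2 - 3*n - 20)/(2*n^2 - 19*n + 42)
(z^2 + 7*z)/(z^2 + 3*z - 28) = z/(z - 4)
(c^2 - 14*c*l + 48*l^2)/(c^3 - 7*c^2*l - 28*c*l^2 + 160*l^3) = (c - 6*l)/(c^2 + c*l - 20*l^2)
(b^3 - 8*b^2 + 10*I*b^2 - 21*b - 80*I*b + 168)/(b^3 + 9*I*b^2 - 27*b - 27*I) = (b^2 + b*(-8 + 7*I) - 56*I)/(b^2 + 6*I*b - 9)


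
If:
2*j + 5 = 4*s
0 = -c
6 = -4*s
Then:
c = 0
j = -11/2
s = -3/2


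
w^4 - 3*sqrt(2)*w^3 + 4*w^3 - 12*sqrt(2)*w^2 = w^2*(w + 4)*(w - 3*sqrt(2))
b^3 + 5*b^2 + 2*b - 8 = (b - 1)*(b + 2)*(b + 4)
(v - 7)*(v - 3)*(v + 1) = v^3 - 9*v^2 + 11*v + 21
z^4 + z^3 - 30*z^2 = z^2*(z - 5)*(z + 6)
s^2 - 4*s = s*(s - 4)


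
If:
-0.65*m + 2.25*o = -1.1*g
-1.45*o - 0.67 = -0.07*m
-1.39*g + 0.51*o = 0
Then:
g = -0.21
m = -2.35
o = -0.58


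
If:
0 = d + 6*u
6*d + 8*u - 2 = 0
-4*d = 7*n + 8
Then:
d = 3/7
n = -68/49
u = -1/14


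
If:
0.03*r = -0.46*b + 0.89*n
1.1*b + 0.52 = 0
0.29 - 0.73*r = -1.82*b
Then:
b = -0.47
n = -0.27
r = -0.78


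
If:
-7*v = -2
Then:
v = 2/7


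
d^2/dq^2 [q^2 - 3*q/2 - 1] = 2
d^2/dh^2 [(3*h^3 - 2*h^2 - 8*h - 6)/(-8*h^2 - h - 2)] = 2*(541*h^3 + 1038*h^2 - 276*h - 98)/(512*h^6 + 192*h^5 + 408*h^4 + 97*h^3 + 102*h^2 + 12*h + 8)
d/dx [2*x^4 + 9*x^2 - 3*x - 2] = 8*x^3 + 18*x - 3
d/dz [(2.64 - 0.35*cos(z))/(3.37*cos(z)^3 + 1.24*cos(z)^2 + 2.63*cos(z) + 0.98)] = (-2.359*cos(z)^3 + 26.2564*cos(z)^2 + 6.5472*cos(z) + 7.2862)*sin(z)/(11.3569*cos(z)^6 + 8.3576*cos(z)^5 + 19.2638*cos(z)^4 + 13.1276*cos(z)^3 + 9.3473*cos(z)^2 + 5.1548*cos(z) + 0.9604)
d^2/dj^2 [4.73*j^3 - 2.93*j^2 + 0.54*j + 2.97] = 28.38*j - 5.86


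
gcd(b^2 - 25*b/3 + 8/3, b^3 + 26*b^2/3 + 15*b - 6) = b - 1/3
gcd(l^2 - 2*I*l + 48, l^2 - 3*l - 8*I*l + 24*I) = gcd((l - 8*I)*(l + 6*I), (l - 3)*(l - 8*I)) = l - 8*I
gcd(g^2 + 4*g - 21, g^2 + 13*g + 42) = g + 7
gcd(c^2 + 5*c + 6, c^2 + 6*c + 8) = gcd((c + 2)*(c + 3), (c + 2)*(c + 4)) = c + 2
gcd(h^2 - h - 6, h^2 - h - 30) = 1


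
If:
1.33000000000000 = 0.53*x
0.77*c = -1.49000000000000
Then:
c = -1.94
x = 2.51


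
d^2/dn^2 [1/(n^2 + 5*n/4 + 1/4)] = 8*(-16*n^2 - 20*n + (8*n + 5)^2 - 4)/(4*n^2 + 5*n + 1)^3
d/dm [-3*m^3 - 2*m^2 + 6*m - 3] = -9*m^2 - 4*m + 6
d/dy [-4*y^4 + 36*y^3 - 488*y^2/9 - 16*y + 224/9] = -16*y^3 + 108*y^2 - 976*y/9 - 16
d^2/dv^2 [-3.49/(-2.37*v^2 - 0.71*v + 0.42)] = (-39.205962*v^2 - 11.745246*v + 3.49*(4.74*v + 0.71)*(9.48*v + 1.42) + 6.947892)/(2.37*v^2 + 0.71*v - 0.42)^3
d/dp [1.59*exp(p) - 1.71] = 1.59*exp(p)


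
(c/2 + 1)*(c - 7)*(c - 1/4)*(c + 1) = c^4/2 - 17*c^3/8 - 9*c^2 - 37*c/8 + 7/4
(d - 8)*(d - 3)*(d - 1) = d^3 - 12*d^2 + 35*d - 24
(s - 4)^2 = s^2 - 8*s + 16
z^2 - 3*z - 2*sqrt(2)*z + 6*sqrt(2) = (z - 3)*(z - 2*sqrt(2))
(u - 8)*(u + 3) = u^2 - 5*u - 24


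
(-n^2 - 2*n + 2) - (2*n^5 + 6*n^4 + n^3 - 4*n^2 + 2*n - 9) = -2*n^5 - 6*n^4 - n^3 + 3*n^2 - 4*n + 11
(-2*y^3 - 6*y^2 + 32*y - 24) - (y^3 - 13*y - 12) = -3*y^3 - 6*y^2 + 45*y - 12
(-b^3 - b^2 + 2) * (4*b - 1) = -4*b^4 - 3*b^3 + b^2 + 8*b - 2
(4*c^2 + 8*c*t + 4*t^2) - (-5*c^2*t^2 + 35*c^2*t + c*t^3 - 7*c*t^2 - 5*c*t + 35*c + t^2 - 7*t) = 5*c^2*t^2 - 35*c^2*t + 4*c^2 - c*t^3 + 7*c*t^2 + 13*c*t - 35*c + 3*t^2 + 7*t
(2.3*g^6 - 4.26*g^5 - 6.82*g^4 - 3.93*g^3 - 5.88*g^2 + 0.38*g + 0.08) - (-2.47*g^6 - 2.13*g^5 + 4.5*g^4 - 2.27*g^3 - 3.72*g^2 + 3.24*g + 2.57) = 4.77*g^6 - 2.13*g^5 - 11.32*g^4 - 1.66*g^3 - 2.16*g^2 - 2.86*g - 2.49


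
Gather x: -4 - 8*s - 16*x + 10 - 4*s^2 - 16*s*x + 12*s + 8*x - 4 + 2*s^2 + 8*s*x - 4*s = -2*s^2 + x*(-8*s - 8) + 2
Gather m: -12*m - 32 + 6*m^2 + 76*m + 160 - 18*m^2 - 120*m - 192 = -12*m^2 - 56*m - 64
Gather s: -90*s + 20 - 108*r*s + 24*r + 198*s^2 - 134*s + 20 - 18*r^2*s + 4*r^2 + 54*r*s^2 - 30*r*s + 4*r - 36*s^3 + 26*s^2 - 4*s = 4*r^2 + 28*r - 36*s^3 + s^2*(54*r + 224) + s*(-18*r^2 - 138*r - 228) + 40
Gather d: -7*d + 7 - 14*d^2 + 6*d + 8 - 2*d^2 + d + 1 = 16 - 16*d^2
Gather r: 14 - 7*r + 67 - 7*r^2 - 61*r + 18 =-7*r^2 - 68*r + 99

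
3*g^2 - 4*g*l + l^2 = (-3*g + l)*(-g + l)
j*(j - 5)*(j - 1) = j^3 - 6*j^2 + 5*j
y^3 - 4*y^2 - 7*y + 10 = (y - 5)*(y - 1)*(y + 2)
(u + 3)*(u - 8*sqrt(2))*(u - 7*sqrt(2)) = u^3 - 15*sqrt(2)*u^2 + 3*u^2 - 45*sqrt(2)*u + 112*u + 336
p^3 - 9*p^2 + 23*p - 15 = (p - 5)*(p - 3)*(p - 1)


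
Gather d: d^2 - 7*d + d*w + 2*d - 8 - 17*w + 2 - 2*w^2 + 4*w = d^2 + d*(w - 5) - 2*w^2 - 13*w - 6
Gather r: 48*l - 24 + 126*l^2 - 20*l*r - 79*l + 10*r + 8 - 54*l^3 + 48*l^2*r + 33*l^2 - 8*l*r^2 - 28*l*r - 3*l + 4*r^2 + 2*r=-54*l^3 + 159*l^2 - 34*l + r^2*(4 - 8*l) + r*(48*l^2 - 48*l + 12) - 16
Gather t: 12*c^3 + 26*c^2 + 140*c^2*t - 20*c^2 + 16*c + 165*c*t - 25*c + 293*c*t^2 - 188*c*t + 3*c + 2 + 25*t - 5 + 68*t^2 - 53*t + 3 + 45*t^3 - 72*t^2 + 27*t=12*c^3 + 6*c^2 - 6*c + 45*t^3 + t^2*(293*c - 4) + t*(140*c^2 - 23*c - 1)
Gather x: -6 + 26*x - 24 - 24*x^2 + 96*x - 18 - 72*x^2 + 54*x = -96*x^2 + 176*x - 48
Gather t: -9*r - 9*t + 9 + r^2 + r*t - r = r^2 - 10*r + t*(r - 9) + 9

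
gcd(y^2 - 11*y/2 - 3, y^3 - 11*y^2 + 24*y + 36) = y - 6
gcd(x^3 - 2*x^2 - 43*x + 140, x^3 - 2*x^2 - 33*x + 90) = x - 5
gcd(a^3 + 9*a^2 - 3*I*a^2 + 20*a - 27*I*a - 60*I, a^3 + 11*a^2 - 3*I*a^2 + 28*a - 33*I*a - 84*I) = a^2 + a*(4 - 3*I) - 12*I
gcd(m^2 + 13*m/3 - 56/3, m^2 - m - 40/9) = m - 8/3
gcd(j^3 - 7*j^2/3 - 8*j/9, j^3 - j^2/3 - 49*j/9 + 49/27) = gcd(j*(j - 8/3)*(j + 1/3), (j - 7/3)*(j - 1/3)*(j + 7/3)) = 1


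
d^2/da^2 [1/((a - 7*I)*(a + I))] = 2*((a - 7*I)^2 + (a - 7*I)*(a + I) + (a + I)^2)/((a - 7*I)^3*(a + I)^3)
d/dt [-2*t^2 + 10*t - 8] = 10 - 4*t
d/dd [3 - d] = -1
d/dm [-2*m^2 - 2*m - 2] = -4*m - 2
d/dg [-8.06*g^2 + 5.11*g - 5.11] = 5.11 - 16.12*g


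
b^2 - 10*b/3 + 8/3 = (b - 2)*(b - 4/3)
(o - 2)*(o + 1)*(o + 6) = o^3 + 5*o^2 - 8*o - 12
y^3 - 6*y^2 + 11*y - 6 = (y - 3)*(y - 2)*(y - 1)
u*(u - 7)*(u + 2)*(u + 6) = u^4 + u^3 - 44*u^2 - 84*u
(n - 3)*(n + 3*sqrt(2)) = n^2 - 3*n + 3*sqrt(2)*n - 9*sqrt(2)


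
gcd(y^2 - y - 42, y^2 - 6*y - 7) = y - 7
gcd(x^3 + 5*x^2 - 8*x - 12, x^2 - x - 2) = x^2 - x - 2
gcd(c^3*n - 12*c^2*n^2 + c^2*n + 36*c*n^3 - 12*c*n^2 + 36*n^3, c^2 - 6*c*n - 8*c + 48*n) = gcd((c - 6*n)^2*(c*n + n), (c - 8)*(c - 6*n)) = c - 6*n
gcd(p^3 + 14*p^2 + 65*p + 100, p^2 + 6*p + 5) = p + 5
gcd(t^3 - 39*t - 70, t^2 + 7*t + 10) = t^2 + 7*t + 10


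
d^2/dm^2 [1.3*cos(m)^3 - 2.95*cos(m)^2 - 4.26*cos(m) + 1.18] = 3.285*cos(m) + 5.9*cos(2*m) - 2.925*cos(3*m)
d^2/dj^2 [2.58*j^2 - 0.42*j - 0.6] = 5.16000000000000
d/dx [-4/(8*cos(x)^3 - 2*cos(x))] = 2*(1 - 12*cos(x)^2)*sin(x)/((4*cos(x)^2 - 1)^2*cos(x)^2)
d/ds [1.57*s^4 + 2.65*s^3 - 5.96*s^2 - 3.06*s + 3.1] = 6.28*s^3 + 7.95*s^2 - 11.92*s - 3.06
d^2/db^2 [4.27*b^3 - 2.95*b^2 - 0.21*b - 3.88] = 25.62*b - 5.9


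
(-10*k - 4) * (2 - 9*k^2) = 90*k^3 + 36*k^2 - 20*k - 8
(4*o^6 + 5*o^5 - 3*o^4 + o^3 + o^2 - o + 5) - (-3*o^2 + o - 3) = 4*o^6 + 5*o^5 - 3*o^4 + o^3 + 4*o^2 - 2*o + 8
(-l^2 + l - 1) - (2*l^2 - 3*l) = -3*l^2 + 4*l - 1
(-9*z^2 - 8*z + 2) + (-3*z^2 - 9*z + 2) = -12*z^2 - 17*z + 4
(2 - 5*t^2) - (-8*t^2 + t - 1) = 3*t^2 - t + 3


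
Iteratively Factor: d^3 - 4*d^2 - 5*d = (d + 1)*(d^2 - 5*d) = d*(d + 1)*(d - 5)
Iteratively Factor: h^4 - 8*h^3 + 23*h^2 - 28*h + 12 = (h - 1)*(h^3 - 7*h^2 + 16*h - 12) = (h - 2)*(h - 1)*(h^2 - 5*h + 6) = (h - 3)*(h - 2)*(h - 1)*(h - 2)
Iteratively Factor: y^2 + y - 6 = (y - 2)*(y + 3)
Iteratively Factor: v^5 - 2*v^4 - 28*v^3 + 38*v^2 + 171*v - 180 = (v + 4)*(v^4 - 6*v^3 - 4*v^2 + 54*v - 45) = (v + 3)*(v + 4)*(v^3 - 9*v^2 + 23*v - 15) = (v - 3)*(v + 3)*(v + 4)*(v^2 - 6*v + 5) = (v - 5)*(v - 3)*(v + 3)*(v + 4)*(v - 1)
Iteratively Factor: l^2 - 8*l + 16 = (l - 4)*(l - 4)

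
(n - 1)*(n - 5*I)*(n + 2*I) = n^3 - n^2 - 3*I*n^2 + 10*n + 3*I*n - 10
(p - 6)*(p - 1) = p^2 - 7*p + 6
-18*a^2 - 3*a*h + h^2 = (-6*a + h)*(3*a + h)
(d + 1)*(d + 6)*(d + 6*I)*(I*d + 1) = I*d^4 - 5*d^3 + 7*I*d^3 - 35*d^2 + 12*I*d^2 - 30*d + 42*I*d + 36*I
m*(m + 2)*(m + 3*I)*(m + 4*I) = m^4 + 2*m^3 + 7*I*m^3 - 12*m^2 + 14*I*m^2 - 24*m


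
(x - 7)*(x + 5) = x^2 - 2*x - 35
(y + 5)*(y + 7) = y^2 + 12*y + 35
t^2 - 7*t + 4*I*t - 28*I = (t - 7)*(t + 4*I)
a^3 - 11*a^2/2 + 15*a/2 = a*(a - 3)*(a - 5/2)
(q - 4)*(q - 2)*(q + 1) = q^3 - 5*q^2 + 2*q + 8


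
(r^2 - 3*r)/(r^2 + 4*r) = (r - 3)/(r + 4)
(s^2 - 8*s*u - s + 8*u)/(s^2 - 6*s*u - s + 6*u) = (s - 8*u)/(s - 6*u)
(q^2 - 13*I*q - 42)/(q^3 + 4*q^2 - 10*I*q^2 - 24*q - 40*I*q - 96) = (q - 7*I)/(q^2 + 4*q*(1 - I) - 16*I)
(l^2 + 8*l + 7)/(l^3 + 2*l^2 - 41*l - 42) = 1/(l - 6)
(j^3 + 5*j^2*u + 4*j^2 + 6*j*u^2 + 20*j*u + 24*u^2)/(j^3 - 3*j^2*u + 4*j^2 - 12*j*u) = (-j^2 - 5*j*u - 6*u^2)/(j*(-j + 3*u))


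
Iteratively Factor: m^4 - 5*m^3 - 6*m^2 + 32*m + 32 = (m - 4)*(m^3 - m^2 - 10*m - 8) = (m - 4)*(m + 1)*(m^2 - 2*m - 8) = (m - 4)*(m + 1)*(m + 2)*(m - 4)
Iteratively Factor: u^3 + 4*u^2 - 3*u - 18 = (u + 3)*(u^2 + u - 6) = (u + 3)^2*(u - 2)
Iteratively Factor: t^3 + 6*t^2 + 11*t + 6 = (t + 3)*(t^2 + 3*t + 2) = (t + 2)*(t + 3)*(t + 1)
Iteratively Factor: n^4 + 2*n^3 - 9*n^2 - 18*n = (n + 2)*(n^3 - 9*n) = n*(n + 2)*(n^2 - 9) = n*(n + 2)*(n + 3)*(n - 3)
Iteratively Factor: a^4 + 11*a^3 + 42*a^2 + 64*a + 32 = (a + 2)*(a^3 + 9*a^2 + 24*a + 16) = (a + 2)*(a + 4)*(a^2 + 5*a + 4) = (a + 2)*(a + 4)^2*(a + 1)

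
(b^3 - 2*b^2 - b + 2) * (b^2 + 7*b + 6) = b^5 + 5*b^4 - 9*b^3 - 17*b^2 + 8*b + 12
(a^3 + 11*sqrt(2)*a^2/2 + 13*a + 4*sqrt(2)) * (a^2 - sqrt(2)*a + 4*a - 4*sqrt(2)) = a^5 + 4*a^4 + 9*sqrt(2)*a^4/2 + 2*a^3 + 18*sqrt(2)*a^3 - 9*sqrt(2)*a^2 + 8*a^2 - 36*sqrt(2)*a - 8*a - 32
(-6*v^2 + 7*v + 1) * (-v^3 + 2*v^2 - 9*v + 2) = 6*v^5 - 19*v^4 + 67*v^3 - 73*v^2 + 5*v + 2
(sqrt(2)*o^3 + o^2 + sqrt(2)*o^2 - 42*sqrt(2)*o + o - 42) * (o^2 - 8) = sqrt(2)*o^5 + o^4 + sqrt(2)*o^4 - 50*sqrt(2)*o^3 + o^3 - 50*o^2 - 8*sqrt(2)*o^2 - 8*o + 336*sqrt(2)*o + 336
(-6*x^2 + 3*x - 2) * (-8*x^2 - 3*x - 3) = 48*x^4 - 6*x^3 + 25*x^2 - 3*x + 6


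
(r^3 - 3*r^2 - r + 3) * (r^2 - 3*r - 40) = r^5 - 6*r^4 - 32*r^3 + 126*r^2 + 31*r - 120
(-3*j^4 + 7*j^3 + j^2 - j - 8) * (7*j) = -21*j^5 + 49*j^4 + 7*j^3 - 7*j^2 - 56*j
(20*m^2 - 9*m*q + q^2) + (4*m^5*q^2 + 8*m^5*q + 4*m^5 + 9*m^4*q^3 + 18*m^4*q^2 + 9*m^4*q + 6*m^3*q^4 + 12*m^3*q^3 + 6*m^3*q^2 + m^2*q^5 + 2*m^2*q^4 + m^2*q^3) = 4*m^5*q^2 + 8*m^5*q + 4*m^5 + 9*m^4*q^3 + 18*m^4*q^2 + 9*m^4*q + 6*m^3*q^4 + 12*m^3*q^3 + 6*m^3*q^2 + m^2*q^5 + 2*m^2*q^4 + m^2*q^3 + 20*m^2 - 9*m*q + q^2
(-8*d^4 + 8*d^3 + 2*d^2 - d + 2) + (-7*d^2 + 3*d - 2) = -8*d^4 + 8*d^3 - 5*d^2 + 2*d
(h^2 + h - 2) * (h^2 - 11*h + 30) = h^4 - 10*h^3 + 17*h^2 + 52*h - 60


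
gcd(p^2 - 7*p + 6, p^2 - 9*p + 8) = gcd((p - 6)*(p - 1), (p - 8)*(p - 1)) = p - 1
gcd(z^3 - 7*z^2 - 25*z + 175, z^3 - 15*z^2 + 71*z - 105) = z^2 - 12*z + 35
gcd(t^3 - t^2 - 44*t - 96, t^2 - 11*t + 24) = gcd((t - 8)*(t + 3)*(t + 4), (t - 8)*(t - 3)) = t - 8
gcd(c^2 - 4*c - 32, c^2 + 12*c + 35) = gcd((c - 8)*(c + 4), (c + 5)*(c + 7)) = 1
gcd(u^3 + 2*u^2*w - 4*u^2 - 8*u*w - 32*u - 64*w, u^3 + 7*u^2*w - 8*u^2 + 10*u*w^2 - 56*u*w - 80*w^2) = u^2 + 2*u*w - 8*u - 16*w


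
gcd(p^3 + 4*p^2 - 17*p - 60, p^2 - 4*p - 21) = p + 3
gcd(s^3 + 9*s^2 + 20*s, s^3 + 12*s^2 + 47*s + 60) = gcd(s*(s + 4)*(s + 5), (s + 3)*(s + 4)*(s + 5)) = s^2 + 9*s + 20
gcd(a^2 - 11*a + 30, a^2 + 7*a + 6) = 1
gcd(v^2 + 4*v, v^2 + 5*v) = v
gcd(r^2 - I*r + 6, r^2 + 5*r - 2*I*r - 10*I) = 1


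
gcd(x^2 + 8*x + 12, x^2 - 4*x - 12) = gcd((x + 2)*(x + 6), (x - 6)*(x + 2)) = x + 2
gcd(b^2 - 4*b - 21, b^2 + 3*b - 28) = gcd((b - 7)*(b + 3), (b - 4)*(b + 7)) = 1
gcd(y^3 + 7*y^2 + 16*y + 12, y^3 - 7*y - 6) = y + 2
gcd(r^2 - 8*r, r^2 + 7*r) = r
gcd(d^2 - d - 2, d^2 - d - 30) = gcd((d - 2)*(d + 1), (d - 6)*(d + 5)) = 1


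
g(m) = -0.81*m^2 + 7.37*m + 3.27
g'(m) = 7.37 - 1.62*m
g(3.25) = 18.67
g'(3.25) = 2.10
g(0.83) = 8.83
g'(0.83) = 6.03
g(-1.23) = -7.02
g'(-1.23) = 9.36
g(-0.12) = 2.37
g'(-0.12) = 7.56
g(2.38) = 16.22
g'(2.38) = 3.51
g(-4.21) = -42.11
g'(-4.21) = 14.19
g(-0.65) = -1.86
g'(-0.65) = 8.42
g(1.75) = 13.69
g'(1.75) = 4.54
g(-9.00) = -128.67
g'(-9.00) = 21.95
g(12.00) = -24.93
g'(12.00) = -12.07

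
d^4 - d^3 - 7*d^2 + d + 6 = (d - 3)*(d - 1)*(d + 1)*(d + 2)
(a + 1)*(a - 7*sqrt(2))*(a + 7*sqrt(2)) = a^3 + a^2 - 98*a - 98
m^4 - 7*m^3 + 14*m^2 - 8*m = m*(m - 4)*(m - 2)*(m - 1)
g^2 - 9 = (g - 3)*(g + 3)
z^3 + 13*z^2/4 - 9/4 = (z - 3/4)*(z + 1)*(z + 3)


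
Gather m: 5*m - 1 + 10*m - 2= 15*m - 3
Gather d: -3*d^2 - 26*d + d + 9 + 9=-3*d^2 - 25*d + 18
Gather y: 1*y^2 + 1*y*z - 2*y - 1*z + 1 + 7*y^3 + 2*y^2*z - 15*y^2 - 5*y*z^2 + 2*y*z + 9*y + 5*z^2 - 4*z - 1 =7*y^3 + y^2*(2*z - 14) + y*(-5*z^2 + 3*z + 7) + 5*z^2 - 5*z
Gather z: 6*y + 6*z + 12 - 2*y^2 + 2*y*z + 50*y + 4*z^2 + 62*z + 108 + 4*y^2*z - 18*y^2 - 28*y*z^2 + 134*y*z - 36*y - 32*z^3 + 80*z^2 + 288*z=-20*y^2 + 20*y - 32*z^3 + z^2*(84 - 28*y) + z*(4*y^2 + 136*y + 356) + 120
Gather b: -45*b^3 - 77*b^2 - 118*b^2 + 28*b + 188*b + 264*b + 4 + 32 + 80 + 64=-45*b^3 - 195*b^2 + 480*b + 180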